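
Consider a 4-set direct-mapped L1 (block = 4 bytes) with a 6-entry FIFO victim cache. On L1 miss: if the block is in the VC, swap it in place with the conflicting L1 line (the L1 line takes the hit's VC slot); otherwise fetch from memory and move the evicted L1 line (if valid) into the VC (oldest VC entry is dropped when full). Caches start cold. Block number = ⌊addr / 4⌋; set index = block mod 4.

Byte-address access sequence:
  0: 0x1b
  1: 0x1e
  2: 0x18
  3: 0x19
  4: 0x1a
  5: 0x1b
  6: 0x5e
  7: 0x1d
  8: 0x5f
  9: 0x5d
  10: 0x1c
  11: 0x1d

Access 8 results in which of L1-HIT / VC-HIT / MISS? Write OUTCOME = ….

OUTCOME = VC-HIT

#0 0x1b→b6/s2 MISS; vc=[]
#1 0x1e→b7/s3 MISS; vc=[]
#2 0x18→b6/s2 L1-HIT; vc=[]
#3 0x19→b6/s2 L1-HIT; vc=[]
#4 0x1a→b6/s2 L1-HIT; vc=[]
#5 0x1b→b6/s2 L1-HIT; vc=[]
#6 0x5e→b23/s3 MISS; vc=[7]
#7 0x1d→b7/s3 VC-HIT; vc=[23]
#8 0x5f→b23/s3 VC-HIT; vc=[7]
#9 0x5d→b23/s3 L1-HIT; vc=[7]
#10 0x1c→b7/s3 VC-HIT; vc=[23]
#11 0x1d→b7/s3 L1-HIT; vc=[23]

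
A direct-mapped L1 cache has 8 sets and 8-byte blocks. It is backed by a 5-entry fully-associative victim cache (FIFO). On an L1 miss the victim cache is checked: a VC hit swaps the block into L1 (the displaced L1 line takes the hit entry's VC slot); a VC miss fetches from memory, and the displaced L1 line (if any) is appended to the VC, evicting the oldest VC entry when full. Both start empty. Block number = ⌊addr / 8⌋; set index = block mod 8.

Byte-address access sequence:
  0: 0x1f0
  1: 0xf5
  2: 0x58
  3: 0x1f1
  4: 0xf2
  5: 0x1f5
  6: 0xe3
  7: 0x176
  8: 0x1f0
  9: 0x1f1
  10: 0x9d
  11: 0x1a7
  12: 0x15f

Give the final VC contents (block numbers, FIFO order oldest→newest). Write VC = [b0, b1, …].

VC = [30, 46, 11, 28, 19]

#0 0x1f0→b62/s6 MISS; vc=[]
#1 0xf5→b30/s6 MISS; vc=[62]
#2 0x58→b11/s3 MISS; vc=[62]
#3 0x1f1→b62/s6 VC-HIT; vc=[30]
#4 0xf2→b30/s6 VC-HIT; vc=[62]
#5 0x1f5→b62/s6 VC-HIT; vc=[30]
#6 0xe3→b28/s4 MISS; vc=[30]
#7 0x176→b46/s6 MISS; vc=[30,62]
#8 0x1f0→b62/s6 VC-HIT; vc=[30,46]
#9 0x1f1→b62/s6 L1-HIT; vc=[30,46]
#10 0x9d→b19/s3 MISS; vc=[30,46,11]
#11 0x1a7→b52/s4 MISS; vc=[30,46,11,28]
#12 0x15f→b43/s3 MISS; vc=[30,46,11,28,19]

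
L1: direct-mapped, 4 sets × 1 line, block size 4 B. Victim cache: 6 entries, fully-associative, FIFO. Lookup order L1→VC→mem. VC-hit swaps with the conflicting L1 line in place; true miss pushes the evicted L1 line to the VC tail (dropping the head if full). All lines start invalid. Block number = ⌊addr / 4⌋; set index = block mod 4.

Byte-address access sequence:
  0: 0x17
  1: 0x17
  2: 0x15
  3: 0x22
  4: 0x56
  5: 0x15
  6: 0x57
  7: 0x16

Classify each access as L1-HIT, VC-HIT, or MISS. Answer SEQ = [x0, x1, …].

  [0] addr=0x17 blk=5 s=1: MISS | VC []
  [1] addr=0x17 blk=5 s=1: L1-HIT | VC []
  [2] addr=0x15 blk=5 s=1: L1-HIT | VC []
  [3] addr=0x22 blk=8 s=0: MISS | VC []
  [4] addr=0x56 blk=21 s=1: MISS | VC [5]
  [5] addr=0x15 blk=5 s=1: VC-HIT | VC [21]
  [6] addr=0x57 blk=21 s=1: VC-HIT | VC [5]
  [7] addr=0x16 blk=5 s=1: VC-HIT | VC [21]

SEQ = [MISS, L1-HIT, L1-HIT, MISS, MISS, VC-HIT, VC-HIT, VC-HIT]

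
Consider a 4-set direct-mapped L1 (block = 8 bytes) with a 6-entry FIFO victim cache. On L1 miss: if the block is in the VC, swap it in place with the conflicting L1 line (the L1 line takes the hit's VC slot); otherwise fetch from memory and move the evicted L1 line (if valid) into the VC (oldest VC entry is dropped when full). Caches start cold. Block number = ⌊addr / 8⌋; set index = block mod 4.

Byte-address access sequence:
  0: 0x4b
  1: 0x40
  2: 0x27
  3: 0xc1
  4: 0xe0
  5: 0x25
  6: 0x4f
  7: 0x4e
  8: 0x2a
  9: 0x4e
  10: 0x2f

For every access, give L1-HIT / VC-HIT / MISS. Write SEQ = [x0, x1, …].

  [0] addr=0x4b blk=9 s=1: MISS | VC []
  [1] addr=0x40 blk=8 s=0: MISS | VC []
  [2] addr=0x27 blk=4 s=0: MISS | VC [8]
  [3] addr=0xc1 blk=24 s=0: MISS | VC [8, 4]
  [4] addr=0xe0 blk=28 s=0: MISS | VC [8, 4, 24]
  [5] addr=0x25 blk=4 s=0: VC-HIT | VC [8, 28, 24]
  [6] addr=0x4f blk=9 s=1: L1-HIT | VC [8, 28, 24]
  [7] addr=0x4e blk=9 s=1: L1-HIT | VC [8, 28, 24]
  [8] addr=0x2a blk=5 s=1: MISS | VC [8, 28, 24, 9]
  [9] addr=0x4e blk=9 s=1: VC-HIT | VC [8, 28, 24, 5]
  [10] addr=0x2f blk=5 s=1: VC-HIT | VC [8, 28, 24, 9]

SEQ = [MISS, MISS, MISS, MISS, MISS, VC-HIT, L1-HIT, L1-HIT, MISS, VC-HIT, VC-HIT]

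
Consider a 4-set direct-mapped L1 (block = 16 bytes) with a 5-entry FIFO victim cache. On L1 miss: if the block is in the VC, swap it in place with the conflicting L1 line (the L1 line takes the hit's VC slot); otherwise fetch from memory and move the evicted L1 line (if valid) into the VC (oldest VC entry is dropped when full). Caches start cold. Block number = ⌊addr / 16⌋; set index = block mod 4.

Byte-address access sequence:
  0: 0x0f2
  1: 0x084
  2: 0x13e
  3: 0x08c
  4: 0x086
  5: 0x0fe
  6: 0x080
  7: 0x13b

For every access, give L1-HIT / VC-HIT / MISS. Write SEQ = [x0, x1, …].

  [0] addr=0xf2 blk=15 s=3: MISS | VC []
  [1] addr=0x84 blk=8 s=0: MISS | VC []
  [2] addr=0x13e blk=19 s=3: MISS | VC [15]
  [3] addr=0x8c blk=8 s=0: L1-HIT | VC [15]
  [4] addr=0x86 blk=8 s=0: L1-HIT | VC [15]
  [5] addr=0xfe blk=15 s=3: VC-HIT | VC [19]
  [6] addr=0x80 blk=8 s=0: L1-HIT | VC [19]
  [7] addr=0x13b blk=19 s=3: VC-HIT | VC [15]

SEQ = [MISS, MISS, MISS, L1-HIT, L1-HIT, VC-HIT, L1-HIT, VC-HIT]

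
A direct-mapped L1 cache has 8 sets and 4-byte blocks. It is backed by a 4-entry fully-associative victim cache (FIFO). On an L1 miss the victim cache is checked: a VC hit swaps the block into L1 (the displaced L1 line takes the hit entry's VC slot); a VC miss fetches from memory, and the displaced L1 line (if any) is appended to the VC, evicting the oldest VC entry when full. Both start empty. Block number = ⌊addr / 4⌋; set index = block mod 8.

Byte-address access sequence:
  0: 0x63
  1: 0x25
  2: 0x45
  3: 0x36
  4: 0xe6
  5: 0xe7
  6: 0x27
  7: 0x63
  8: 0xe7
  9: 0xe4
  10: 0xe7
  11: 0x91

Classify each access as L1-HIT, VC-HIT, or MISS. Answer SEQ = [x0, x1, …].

0: 0x63 (blk 24, set 0) → MISS  vc=[]
1: 0x25 (blk 9, set 1) → MISS  vc=[]
2: 0x45 (blk 17, set 1) → MISS  vc=[9]
3: 0x36 (blk 13, set 5) → MISS  vc=[9]
4: 0xe6 (blk 57, set 1) → MISS  vc=[9, 17]
5: 0xe7 (blk 57, set 1) → L1-HIT  vc=[9, 17]
6: 0x27 (blk 9, set 1) → VC-HIT  vc=[57, 17]
7: 0x63 (blk 24, set 0) → L1-HIT  vc=[57, 17]
8: 0xe7 (blk 57, set 1) → VC-HIT  vc=[9, 17]
9: 0xe4 (blk 57, set 1) → L1-HIT  vc=[9, 17]
10: 0xe7 (blk 57, set 1) → L1-HIT  vc=[9, 17]
11: 0x91 (blk 36, set 4) → MISS  vc=[9, 17]

SEQ = [MISS, MISS, MISS, MISS, MISS, L1-HIT, VC-HIT, L1-HIT, VC-HIT, L1-HIT, L1-HIT, MISS]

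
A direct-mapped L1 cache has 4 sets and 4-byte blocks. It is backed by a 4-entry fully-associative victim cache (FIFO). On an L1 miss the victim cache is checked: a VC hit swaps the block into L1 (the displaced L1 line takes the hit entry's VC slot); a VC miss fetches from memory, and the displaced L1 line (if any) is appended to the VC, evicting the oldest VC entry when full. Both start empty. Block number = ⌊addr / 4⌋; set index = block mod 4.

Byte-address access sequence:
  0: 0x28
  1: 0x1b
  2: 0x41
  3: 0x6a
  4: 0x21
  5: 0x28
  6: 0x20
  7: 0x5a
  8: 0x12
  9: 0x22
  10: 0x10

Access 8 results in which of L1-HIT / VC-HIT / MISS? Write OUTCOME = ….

#0 0x28→b10/s2 MISS; vc=[]
#1 0x1b→b6/s2 MISS; vc=[10]
#2 0x41→b16/s0 MISS; vc=[10]
#3 0x6a→b26/s2 MISS; vc=[10,6]
#4 0x21→b8/s0 MISS; vc=[10,6,16]
#5 0x28→b10/s2 VC-HIT; vc=[26,6,16]
#6 0x20→b8/s0 L1-HIT; vc=[26,6,16]
#7 0x5a→b22/s2 MISS; vc=[26,6,16,10]
#8 0x12→b4/s0 MISS; vc=[6,16,10,8]
#9 0x22→b8/s0 VC-HIT; vc=[6,16,10,4]
#10 0x10→b4/s0 VC-HIT; vc=[6,16,10,8]

OUTCOME = MISS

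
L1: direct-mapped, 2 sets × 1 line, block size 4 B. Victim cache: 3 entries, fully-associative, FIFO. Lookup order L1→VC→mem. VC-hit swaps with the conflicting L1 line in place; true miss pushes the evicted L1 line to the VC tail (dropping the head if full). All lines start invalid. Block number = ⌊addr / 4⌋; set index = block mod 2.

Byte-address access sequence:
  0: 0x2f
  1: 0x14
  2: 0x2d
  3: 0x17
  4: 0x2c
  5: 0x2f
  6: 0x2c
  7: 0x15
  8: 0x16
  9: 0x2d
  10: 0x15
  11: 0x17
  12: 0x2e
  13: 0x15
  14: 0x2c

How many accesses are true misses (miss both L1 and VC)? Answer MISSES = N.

  [0] addr=0x2f blk=11 s=1: MISS | VC []
  [1] addr=0x14 blk=5 s=1: MISS | VC [11]
  [2] addr=0x2d blk=11 s=1: VC-HIT | VC [5]
  [3] addr=0x17 blk=5 s=1: VC-HIT | VC [11]
  [4] addr=0x2c blk=11 s=1: VC-HIT | VC [5]
  [5] addr=0x2f blk=11 s=1: L1-HIT | VC [5]
  [6] addr=0x2c blk=11 s=1: L1-HIT | VC [5]
  [7] addr=0x15 blk=5 s=1: VC-HIT | VC [11]
  [8] addr=0x16 blk=5 s=1: L1-HIT | VC [11]
  [9] addr=0x2d blk=11 s=1: VC-HIT | VC [5]
  [10] addr=0x15 blk=5 s=1: VC-HIT | VC [11]
  [11] addr=0x17 blk=5 s=1: L1-HIT | VC [11]
  [12] addr=0x2e blk=11 s=1: VC-HIT | VC [5]
  [13] addr=0x15 blk=5 s=1: VC-HIT | VC [11]
  [14] addr=0x2c blk=11 s=1: VC-HIT | VC [5]

MISSES = 2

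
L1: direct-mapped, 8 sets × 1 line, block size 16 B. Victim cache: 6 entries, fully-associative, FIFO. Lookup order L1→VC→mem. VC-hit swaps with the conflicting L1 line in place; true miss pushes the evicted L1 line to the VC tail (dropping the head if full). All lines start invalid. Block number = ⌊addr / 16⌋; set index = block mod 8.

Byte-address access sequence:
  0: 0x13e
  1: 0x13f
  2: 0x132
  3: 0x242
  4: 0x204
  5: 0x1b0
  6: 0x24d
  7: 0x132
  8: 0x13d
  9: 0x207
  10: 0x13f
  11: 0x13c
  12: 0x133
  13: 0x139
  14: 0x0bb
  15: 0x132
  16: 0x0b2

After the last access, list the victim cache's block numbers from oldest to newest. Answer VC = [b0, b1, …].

VC = [27, 19]

0: 0x13e (blk 19, set 3) → MISS  vc=[]
1: 0x13f (blk 19, set 3) → L1-HIT  vc=[]
2: 0x132 (blk 19, set 3) → L1-HIT  vc=[]
3: 0x242 (blk 36, set 4) → MISS  vc=[]
4: 0x204 (blk 32, set 0) → MISS  vc=[]
5: 0x1b0 (blk 27, set 3) → MISS  vc=[19]
6: 0x24d (blk 36, set 4) → L1-HIT  vc=[19]
7: 0x132 (blk 19, set 3) → VC-HIT  vc=[27]
8: 0x13d (blk 19, set 3) → L1-HIT  vc=[27]
9: 0x207 (blk 32, set 0) → L1-HIT  vc=[27]
10: 0x13f (blk 19, set 3) → L1-HIT  vc=[27]
11: 0x13c (blk 19, set 3) → L1-HIT  vc=[27]
12: 0x133 (blk 19, set 3) → L1-HIT  vc=[27]
13: 0x139 (blk 19, set 3) → L1-HIT  vc=[27]
14: 0xbb (blk 11, set 3) → MISS  vc=[27, 19]
15: 0x132 (blk 19, set 3) → VC-HIT  vc=[27, 11]
16: 0xb2 (blk 11, set 3) → VC-HIT  vc=[27, 19]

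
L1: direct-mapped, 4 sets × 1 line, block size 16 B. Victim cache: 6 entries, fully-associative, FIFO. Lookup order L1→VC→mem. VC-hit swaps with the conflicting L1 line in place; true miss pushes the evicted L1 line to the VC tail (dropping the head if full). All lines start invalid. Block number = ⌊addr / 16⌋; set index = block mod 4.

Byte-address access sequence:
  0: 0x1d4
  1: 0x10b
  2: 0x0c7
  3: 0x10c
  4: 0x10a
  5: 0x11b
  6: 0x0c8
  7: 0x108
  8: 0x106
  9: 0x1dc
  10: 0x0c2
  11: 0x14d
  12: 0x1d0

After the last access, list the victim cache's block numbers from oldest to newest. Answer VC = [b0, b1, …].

0: 0x1d4 (blk 29, set 1) → MISS  vc=[]
1: 0x10b (blk 16, set 0) → MISS  vc=[]
2: 0xc7 (blk 12, set 0) → MISS  vc=[16]
3: 0x10c (blk 16, set 0) → VC-HIT  vc=[12]
4: 0x10a (blk 16, set 0) → L1-HIT  vc=[12]
5: 0x11b (blk 17, set 1) → MISS  vc=[12, 29]
6: 0xc8 (blk 12, set 0) → VC-HIT  vc=[16, 29]
7: 0x108 (blk 16, set 0) → VC-HIT  vc=[12, 29]
8: 0x106 (blk 16, set 0) → L1-HIT  vc=[12, 29]
9: 0x1dc (blk 29, set 1) → VC-HIT  vc=[12, 17]
10: 0xc2 (blk 12, set 0) → VC-HIT  vc=[16, 17]
11: 0x14d (blk 20, set 0) → MISS  vc=[16, 17, 12]
12: 0x1d0 (blk 29, set 1) → L1-HIT  vc=[16, 17, 12]

VC = [16, 17, 12]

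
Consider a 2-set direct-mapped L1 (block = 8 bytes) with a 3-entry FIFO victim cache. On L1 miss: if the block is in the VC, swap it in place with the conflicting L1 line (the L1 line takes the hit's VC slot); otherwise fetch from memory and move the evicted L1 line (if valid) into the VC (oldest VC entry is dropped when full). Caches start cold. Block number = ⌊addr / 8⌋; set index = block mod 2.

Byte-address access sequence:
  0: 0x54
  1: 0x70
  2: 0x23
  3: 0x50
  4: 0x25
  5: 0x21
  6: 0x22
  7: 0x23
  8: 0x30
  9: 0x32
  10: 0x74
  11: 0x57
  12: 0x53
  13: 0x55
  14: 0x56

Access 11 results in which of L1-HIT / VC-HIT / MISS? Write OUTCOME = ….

#0 0x54→b10/s0 MISS; vc=[]
#1 0x70→b14/s0 MISS; vc=[10]
#2 0x23→b4/s0 MISS; vc=[10,14]
#3 0x50→b10/s0 VC-HIT; vc=[4,14]
#4 0x25→b4/s0 VC-HIT; vc=[10,14]
#5 0x21→b4/s0 L1-HIT; vc=[10,14]
#6 0x22→b4/s0 L1-HIT; vc=[10,14]
#7 0x23→b4/s0 L1-HIT; vc=[10,14]
#8 0x30→b6/s0 MISS; vc=[10,14,4]
#9 0x32→b6/s0 L1-HIT; vc=[10,14,4]
#10 0x74→b14/s0 VC-HIT; vc=[10,6,4]
#11 0x57→b10/s0 VC-HIT; vc=[14,6,4]
#12 0x53→b10/s0 L1-HIT; vc=[14,6,4]
#13 0x55→b10/s0 L1-HIT; vc=[14,6,4]
#14 0x56→b10/s0 L1-HIT; vc=[14,6,4]

OUTCOME = VC-HIT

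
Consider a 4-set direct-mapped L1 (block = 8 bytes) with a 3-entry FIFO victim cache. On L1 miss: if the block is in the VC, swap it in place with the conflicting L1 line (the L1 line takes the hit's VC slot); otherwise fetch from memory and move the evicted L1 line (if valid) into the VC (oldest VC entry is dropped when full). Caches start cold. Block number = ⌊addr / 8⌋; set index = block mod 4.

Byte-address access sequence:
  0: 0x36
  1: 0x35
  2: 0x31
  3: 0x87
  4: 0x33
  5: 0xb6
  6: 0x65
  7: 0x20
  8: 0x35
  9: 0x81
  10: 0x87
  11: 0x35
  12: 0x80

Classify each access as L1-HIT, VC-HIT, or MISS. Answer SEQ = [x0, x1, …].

0: 0x36 (blk 6, set 2) → MISS  vc=[]
1: 0x35 (blk 6, set 2) → L1-HIT  vc=[]
2: 0x31 (blk 6, set 2) → L1-HIT  vc=[]
3: 0x87 (blk 16, set 0) → MISS  vc=[]
4: 0x33 (blk 6, set 2) → L1-HIT  vc=[]
5: 0xb6 (blk 22, set 2) → MISS  vc=[6]
6: 0x65 (blk 12, set 0) → MISS  vc=[6, 16]
7: 0x20 (blk 4, set 0) → MISS  vc=[6, 16, 12]
8: 0x35 (blk 6, set 2) → VC-HIT  vc=[22, 16, 12]
9: 0x81 (blk 16, set 0) → VC-HIT  vc=[22, 4, 12]
10: 0x87 (blk 16, set 0) → L1-HIT  vc=[22, 4, 12]
11: 0x35 (blk 6, set 2) → L1-HIT  vc=[22, 4, 12]
12: 0x80 (blk 16, set 0) → L1-HIT  vc=[22, 4, 12]

SEQ = [MISS, L1-HIT, L1-HIT, MISS, L1-HIT, MISS, MISS, MISS, VC-HIT, VC-HIT, L1-HIT, L1-HIT, L1-HIT]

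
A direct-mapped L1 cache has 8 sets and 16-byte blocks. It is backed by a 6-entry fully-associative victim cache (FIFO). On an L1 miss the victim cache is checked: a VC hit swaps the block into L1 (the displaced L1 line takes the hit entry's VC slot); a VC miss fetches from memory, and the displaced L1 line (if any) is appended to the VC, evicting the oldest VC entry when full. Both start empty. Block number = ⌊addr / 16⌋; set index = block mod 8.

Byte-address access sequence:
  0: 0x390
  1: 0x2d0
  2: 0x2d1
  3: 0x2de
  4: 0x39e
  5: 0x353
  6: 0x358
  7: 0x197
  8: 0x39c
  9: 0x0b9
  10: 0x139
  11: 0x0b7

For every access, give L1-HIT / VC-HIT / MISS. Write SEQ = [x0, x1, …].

SEQ = [MISS, MISS, L1-HIT, L1-HIT, L1-HIT, MISS, L1-HIT, MISS, VC-HIT, MISS, MISS, VC-HIT]

  [0] addr=0x390 blk=57 s=1: MISS | VC []
  [1] addr=0x2d0 blk=45 s=5: MISS | VC []
  [2] addr=0x2d1 blk=45 s=5: L1-HIT | VC []
  [3] addr=0x2de blk=45 s=5: L1-HIT | VC []
  [4] addr=0x39e blk=57 s=1: L1-HIT | VC []
  [5] addr=0x353 blk=53 s=5: MISS | VC [45]
  [6] addr=0x358 blk=53 s=5: L1-HIT | VC [45]
  [7] addr=0x197 blk=25 s=1: MISS | VC [45, 57]
  [8] addr=0x39c blk=57 s=1: VC-HIT | VC [45, 25]
  [9] addr=0xb9 blk=11 s=3: MISS | VC [45, 25]
  [10] addr=0x139 blk=19 s=3: MISS | VC [45, 25, 11]
  [11] addr=0xb7 blk=11 s=3: VC-HIT | VC [45, 25, 19]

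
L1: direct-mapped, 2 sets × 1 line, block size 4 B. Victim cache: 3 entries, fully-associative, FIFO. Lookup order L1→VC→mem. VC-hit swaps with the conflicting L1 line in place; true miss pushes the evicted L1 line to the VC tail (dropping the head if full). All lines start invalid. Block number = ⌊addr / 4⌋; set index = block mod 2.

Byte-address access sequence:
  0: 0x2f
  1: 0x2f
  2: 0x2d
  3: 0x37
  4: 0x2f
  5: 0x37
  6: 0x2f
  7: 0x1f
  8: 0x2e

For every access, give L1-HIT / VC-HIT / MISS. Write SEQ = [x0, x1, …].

SEQ = [MISS, L1-HIT, L1-HIT, MISS, VC-HIT, VC-HIT, VC-HIT, MISS, VC-HIT]

#0 0x2f→b11/s1 MISS; vc=[]
#1 0x2f→b11/s1 L1-HIT; vc=[]
#2 0x2d→b11/s1 L1-HIT; vc=[]
#3 0x37→b13/s1 MISS; vc=[11]
#4 0x2f→b11/s1 VC-HIT; vc=[13]
#5 0x37→b13/s1 VC-HIT; vc=[11]
#6 0x2f→b11/s1 VC-HIT; vc=[13]
#7 0x1f→b7/s1 MISS; vc=[13,11]
#8 0x2e→b11/s1 VC-HIT; vc=[13,7]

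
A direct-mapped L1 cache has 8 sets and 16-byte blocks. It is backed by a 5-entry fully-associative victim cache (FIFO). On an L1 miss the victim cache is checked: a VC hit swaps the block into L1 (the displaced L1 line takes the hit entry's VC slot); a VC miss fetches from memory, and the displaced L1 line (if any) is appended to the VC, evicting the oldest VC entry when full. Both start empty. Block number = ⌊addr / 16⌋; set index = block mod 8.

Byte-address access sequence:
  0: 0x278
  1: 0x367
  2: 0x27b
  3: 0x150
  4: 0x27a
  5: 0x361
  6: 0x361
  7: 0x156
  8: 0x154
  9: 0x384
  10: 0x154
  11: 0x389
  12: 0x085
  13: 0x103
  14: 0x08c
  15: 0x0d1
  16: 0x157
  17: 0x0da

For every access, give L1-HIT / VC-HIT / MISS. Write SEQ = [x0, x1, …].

SEQ = [MISS, MISS, L1-HIT, MISS, L1-HIT, L1-HIT, L1-HIT, L1-HIT, L1-HIT, MISS, L1-HIT, L1-HIT, MISS, MISS, VC-HIT, MISS, VC-HIT, VC-HIT]

0: 0x278 (blk 39, set 7) → MISS  vc=[]
1: 0x367 (blk 54, set 6) → MISS  vc=[]
2: 0x27b (blk 39, set 7) → L1-HIT  vc=[]
3: 0x150 (blk 21, set 5) → MISS  vc=[]
4: 0x27a (blk 39, set 7) → L1-HIT  vc=[]
5: 0x361 (blk 54, set 6) → L1-HIT  vc=[]
6: 0x361 (blk 54, set 6) → L1-HIT  vc=[]
7: 0x156 (blk 21, set 5) → L1-HIT  vc=[]
8: 0x154 (blk 21, set 5) → L1-HIT  vc=[]
9: 0x384 (blk 56, set 0) → MISS  vc=[]
10: 0x154 (blk 21, set 5) → L1-HIT  vc=[]
11: 0x389 (blk 56, set 0) → L1-HIT  vc=[]
12: 0x85 (blk 8, set 0) → MISS  vc=[56]
13: 0x103 (blk 16, set 0) → MISS  vc=[56, 8]
14: 0x8c (blk 8, set 0) → VC-HIT  vc=[56, 16]
15: 0xd1 (blk 13, set 5) → MISS  vc=[56, 16, 21]
16: 0x157 (blk 21, set 5) → VC-HIT  vc=[56, 16, 13]
17: 0xda (blk 13, set 5) → VC-HIT  vc=[56, 16, 21]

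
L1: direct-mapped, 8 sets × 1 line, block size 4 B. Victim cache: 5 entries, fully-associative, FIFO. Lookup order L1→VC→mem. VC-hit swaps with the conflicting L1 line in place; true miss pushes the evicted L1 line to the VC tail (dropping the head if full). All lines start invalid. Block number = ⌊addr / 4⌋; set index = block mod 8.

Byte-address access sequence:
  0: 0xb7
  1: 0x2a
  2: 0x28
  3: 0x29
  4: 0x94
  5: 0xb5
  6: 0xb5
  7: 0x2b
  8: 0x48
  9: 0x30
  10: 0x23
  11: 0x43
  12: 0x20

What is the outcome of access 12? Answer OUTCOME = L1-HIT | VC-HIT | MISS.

0: 0xb7 (blk 45, set 5) → MISS  vc=[]
1: 0x2a (blk 10, set 2) → MISS  vc=[]
2: 0x28 (blk 10, set 2) → L1-HIT  vc=[]
3: 0x29 (blk 10, set 2) → L1-HIT  vc=[]
4: 0x94 (blk 37, set 5) → MISS  vc=[45]
5: 0xb5 (blk 45, set 5) → VC-HIT  vc=[37]
6: 0xb5 (blk 45, set 5) → L1-HIT  vc=[37]
7: 0x2b (blk 10, set 2) → L1-HIT  vc=[37]
8: 0x48 (blk 18, set 2) → MISS  vc=[37, 10]
9: 0x30 (blk 12, set 4) → MISS  vc=[37, 10]
10: 0x23 (blk 8, set 0) → MISS  vc=[37, 10]
11: 0x43 (blk 16, set 0) → MISS  vc=[37, 10, 8]
12: 0x20 (blk 8, set 0) → VC-HIT  vc=[37, 10, 16]

OUTCOME = VC-HIT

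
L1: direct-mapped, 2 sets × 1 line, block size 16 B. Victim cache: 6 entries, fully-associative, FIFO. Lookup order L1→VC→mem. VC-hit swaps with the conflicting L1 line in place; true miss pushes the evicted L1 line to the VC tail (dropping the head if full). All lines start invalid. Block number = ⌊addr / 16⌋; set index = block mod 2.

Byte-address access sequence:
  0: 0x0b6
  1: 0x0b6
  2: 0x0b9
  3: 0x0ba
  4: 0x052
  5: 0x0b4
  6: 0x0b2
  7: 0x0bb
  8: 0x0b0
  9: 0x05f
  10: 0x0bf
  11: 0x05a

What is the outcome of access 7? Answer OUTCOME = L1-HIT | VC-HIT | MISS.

#0 0xb6→b11/s1 MISS; vc=[]
#1 0xb6→b11/s1 L1-HIT; vc=[]
#2 0xb9→b11/s1 L1-HIT; vc=[]
#3 0xba→b11/s1 L1-HIT; vc=[]
#4 0x52→b5/s1 MISS; vc=[11]
#5 0xb4→b11/s1 VC-HIT; vc=[5]
#6 0xb2→b11/s1 L1-HIT; vc=[5]
#7 0xbb→b11/s1 L1-HIT; vc=[5]
#8 0xb0→b11/s1 L1-HIT; vc=[5]
#9 0x5f→b5/s1 VC-HIT; vc=[11]
#10 0xbf→b11/s1 VC-HIT; vc=[5]
#11 0x5a→b5/s1 VC-HIT; vc=[11]

OUTCOME = L1-HIT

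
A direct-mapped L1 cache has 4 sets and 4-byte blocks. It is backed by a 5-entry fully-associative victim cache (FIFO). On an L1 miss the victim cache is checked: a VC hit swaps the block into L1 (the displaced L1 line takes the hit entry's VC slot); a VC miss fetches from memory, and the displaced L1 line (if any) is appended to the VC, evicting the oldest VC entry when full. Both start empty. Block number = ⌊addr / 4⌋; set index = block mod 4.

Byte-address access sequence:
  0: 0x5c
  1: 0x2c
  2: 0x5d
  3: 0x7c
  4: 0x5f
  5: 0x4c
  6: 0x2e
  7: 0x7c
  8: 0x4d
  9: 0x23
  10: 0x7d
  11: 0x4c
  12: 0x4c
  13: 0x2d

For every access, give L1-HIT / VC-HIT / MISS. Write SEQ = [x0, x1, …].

  [0] addr=0x5c blk=23 s=3: MISS | VC []
  [1] addr=0x2c blk=11 s=3: MISS | VC [23]
  [2] addr=0x5d blk=23 s=3: VC-HIT | VC [11]
  [3] addr=0x7c blk=31 s=3: MISS | VC [11, 23]
  [4] addr=0x5f blk=23 s=3: VC-HIT | VC [11, 31]
  [5] addr=0x4c blk=19 s=3: MISS | VC [11, 31, 23]
  [6] addr=0x2e blk=11 s=3: VC-HIT | VC [19, 31, 23]
  [7] addr=0x7c blk=31 s=3: VC-HIT | VC [19, 11, 23]
  [8] addr=0x4d blk=19 s=3: VC-HIT | VC [31, 11, 23]
  [9] addr=0x23 blk=8 s=0: MISS | VC [31, 11, 23]
  [10] addr=0x7d blk=31 s=3: VC-HIT | VC [19, 11, 23]
  [11] addr=0x4c blk=19 s=3: VC-HIT | VC [31, 11, 23]
  [12] addr=0x4c blk=19 s=3: L1-HIT | VC [31, 11, 23]
  [13] addr=0x2d blk=11 s=3: VC-HIT | VC [31, 19, 23]

SEQ = [MISS, MISS, VC-HIT, MISS, VC-HIT, MISS, VC-HIT, VC-HIT, VC-HIT, MISS, VC-HIT, VC-HIT, L1-HIT, VC-HIT]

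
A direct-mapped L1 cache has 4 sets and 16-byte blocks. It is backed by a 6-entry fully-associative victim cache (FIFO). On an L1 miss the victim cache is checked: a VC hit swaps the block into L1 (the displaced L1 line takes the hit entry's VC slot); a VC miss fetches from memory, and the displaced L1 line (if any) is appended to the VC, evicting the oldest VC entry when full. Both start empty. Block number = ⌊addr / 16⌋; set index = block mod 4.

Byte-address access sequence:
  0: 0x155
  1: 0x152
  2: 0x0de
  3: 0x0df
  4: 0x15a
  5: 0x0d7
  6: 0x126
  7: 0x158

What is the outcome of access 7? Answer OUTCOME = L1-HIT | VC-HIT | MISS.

OUTCOME = VC-HIT

  [0] addr=0x155 blk=21 s=1: MISS | VC []
  [1] addr=0x152 blk=21 s=1: L1-HIT | VC []
  [2] addr=0xde blk=13 s=1: MISS | VC [21]
  [3] addr=0xdf blk=13 s=1: L1-HIT | VC [21]
  [4] addr=0x15a blk=21 s=1: VC-HIT | VC [13]
  [5] addr=0xd7 blk=13 s=1: VC-HIT | VC [21]
  [6] addr=0x126 blk=18 s=2: MISS | VC [21]
  [7] addr=0x158 blk=21 s=1: VC-HIT | VC [13]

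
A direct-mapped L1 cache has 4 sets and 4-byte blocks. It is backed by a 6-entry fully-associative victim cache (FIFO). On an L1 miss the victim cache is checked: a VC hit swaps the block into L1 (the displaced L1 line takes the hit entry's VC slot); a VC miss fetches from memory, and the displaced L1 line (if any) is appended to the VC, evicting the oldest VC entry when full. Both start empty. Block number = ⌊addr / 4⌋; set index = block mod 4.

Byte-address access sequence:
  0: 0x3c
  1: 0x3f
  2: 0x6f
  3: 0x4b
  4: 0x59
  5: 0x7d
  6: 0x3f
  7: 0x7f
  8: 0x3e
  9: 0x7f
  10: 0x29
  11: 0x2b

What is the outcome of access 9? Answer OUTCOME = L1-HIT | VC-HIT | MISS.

OUTCOME = VC-HIT

#0 0x3c→b15/s3 MISS; vc=[]
#1 0x3f→b15/s3 L1-HIT; vc=[]
#2 0x6f→b27/s3 MISS; vc=[15]
#3 0x4b→b18/s2 MISS; vc=[15]
#4 0x59→b22/s2 MISS; vc=[15,18]
#5 0x7d→b31/s3 MISS; vc=[15,18,27]
#6 0x3f→b15/s3 VC-HIT; vc=[31,18,27]
#7 0x7f→b31/s3 VC-HIT; vc=[15,18,27]
#8 0x3e→b15/s3 VC-HIT; vc=[31,18,27]
#9 0x7f→b31/s3 VC-HIT; vc=[15,18,27]
#10 0x29→b10/s2 MISS; vc=[15,18,27,22]
#11 0x2b→b10/s2 L1-HIT; vc=[15,18,27,22]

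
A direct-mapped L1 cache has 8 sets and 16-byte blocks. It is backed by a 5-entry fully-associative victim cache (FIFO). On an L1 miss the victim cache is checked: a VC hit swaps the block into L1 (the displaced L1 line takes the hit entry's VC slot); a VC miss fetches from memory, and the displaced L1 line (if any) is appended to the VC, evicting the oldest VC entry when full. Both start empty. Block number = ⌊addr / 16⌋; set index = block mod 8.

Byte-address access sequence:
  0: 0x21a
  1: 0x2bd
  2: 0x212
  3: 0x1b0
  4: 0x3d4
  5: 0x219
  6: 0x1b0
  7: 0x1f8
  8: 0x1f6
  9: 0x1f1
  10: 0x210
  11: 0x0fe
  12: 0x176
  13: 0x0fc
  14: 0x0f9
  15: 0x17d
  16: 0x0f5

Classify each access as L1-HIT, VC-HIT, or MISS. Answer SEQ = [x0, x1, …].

  [0] addr=0x21a blk=33 s=1: MISS | VC []
  [1] addr=0x2bd blk=43 s=3: MISS | VC []
  [2] addr=0x212 blk=33 s=1: L1-HIT | VC []
  [3] addr=0x1b0 blk=27 s=3: MISS | VC [43]
  [4] addr=0x3d4 blk=61 s=5: MISS | VC [43]
  [5] addr=0x219 blk=33 s=1: L1-HIT | VC [43]
  [6] addr=0x1b0 blk=27 s=3: L1-HIT | VC [43]
  [7] addr=0x1f8 blk=31 s=7: MISS | VC [43]
  [8] addr=0x1f6 blk=31 s=7: L1-HIT | VC [43]
  [9] addr=0x1f1 blk=31 s=7: L1-HIT | VC [43]
  [10] addr=0x210 blk=33 s=1: L1-HIT | VC [43]
  [11] addr=0xfe blk=15 s=7: MISS | VC [43, 31]
  [12] addr=0x176 blk=23 s=7: MISS | VC [43, 31, 15]
  [13] addr=0xfc blk=15 s=7: VC-HIT | VC [43, 31, 23]
  [14] addr=0xf9 blk=15 s=7: L1-HIT | VC [43, 31, 23]
  [15] addr=0x17d blk=23 s=7: VC-HIT | VC [43, 31, 15]
  [16] addr=0xf5 blk=15 s=7: VC-HIT | VC [43, 31, 23]

SEQ = [MISS, MISS, L1-HIT, MISS, MISS, L1-HIT, L1-HIT, MISS, L1-HIT, L1-HIT, L1-HIT, MISS, MISS, VC-HIT, L1-HIT, VC-HIT, VC-HIT]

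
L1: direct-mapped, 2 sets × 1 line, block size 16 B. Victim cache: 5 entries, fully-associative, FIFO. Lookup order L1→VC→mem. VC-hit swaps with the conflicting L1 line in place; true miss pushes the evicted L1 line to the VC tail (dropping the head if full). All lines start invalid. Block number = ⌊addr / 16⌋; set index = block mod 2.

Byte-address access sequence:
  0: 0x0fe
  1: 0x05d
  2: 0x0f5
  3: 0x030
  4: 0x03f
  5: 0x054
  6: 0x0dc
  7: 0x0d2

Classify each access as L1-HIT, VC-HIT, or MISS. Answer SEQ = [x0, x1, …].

0: 0xfe (blk 15, set 1) → MISS  vc=[]
1: 0x5d (blk 5, set 1) → MISS  vc=[15]
2: 0xf5 (blk 15, set 1) → VC-HIT  vc=[5]
3: 0x30 (blk 3, set 1) → MISS  vc=[5, 15]
4: 0x3f (blk 3, set 1) → L1-HIT  vc=[5, 15]
5: 0x54 (blk 5, set 1) → VC-HIT  vc=[3, 15]
6: 0xdc (blk 13, set 1) → MISS  vc=[3, 15, 5]
7: 0xd2 (blk 13, set 1) → L1-HIT  vc=[3, 15, 5]

SEQ = [MISS, MISS, VC-HIT, MISS, L1-HIT, VC-HIT, MISS, L1-HIT]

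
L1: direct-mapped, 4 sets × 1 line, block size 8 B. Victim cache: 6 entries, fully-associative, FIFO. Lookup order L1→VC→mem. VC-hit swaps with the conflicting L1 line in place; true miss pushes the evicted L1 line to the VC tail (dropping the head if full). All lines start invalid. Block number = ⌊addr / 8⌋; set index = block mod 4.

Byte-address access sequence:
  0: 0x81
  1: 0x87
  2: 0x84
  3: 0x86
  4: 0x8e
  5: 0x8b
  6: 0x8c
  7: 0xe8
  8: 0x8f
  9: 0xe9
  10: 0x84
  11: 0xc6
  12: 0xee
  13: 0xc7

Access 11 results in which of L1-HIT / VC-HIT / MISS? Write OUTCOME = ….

OUTCOME = MISS

#0 0x81→b16/s0 MISS; vc=[]
#1 0x87→b16/s0 L1-HIT; vc=[]
#2 0x84→b16/s0 L1-HIT; vc=[]
#3 0x86→b16/s0 L1-HIT; vc=[]
#4 0x8e→b17/s1 MISS; vc=[]
#5 0x8b→b17/s1 L1-HIT; vc=[]
#6 0x8c→b17/s1 L1-HIT; vc=[]
#7 0xe8→b29/s1 MISS; vc=[17]
#8 0x8f→b17/s1 VC-HIT; vc=[29]
#9 0xe9→b29/s1 VC-HIT; vc=[17]
#10 0x84→b16/s0 L1-HIT; vc=[17]
#11 0xc6→b24/s0 MISS; vc=[17,16]
#12 0xee→b29/s1 L1-HIT; vc=[17,16]
#13 0xc7→b24/s0 L1-HIT; vc=[17,16]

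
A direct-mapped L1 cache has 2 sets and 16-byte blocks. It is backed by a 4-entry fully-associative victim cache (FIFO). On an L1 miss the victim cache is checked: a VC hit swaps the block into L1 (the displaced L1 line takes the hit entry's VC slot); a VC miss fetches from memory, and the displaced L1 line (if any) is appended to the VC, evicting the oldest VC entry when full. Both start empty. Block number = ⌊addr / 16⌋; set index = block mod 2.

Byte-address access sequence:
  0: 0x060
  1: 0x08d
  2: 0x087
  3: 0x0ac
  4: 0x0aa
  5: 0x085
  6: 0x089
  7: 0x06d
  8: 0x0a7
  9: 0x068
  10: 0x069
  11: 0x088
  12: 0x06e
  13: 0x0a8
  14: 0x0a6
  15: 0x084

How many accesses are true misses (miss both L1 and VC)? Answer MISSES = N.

#0 0x60→b6/s0 MISS; vc=[]
#1 0x8d→b8/s0 MISS; vc=[6]
#2 0x87→b8/s0 L1-HIT; vc=[6]
#3 0xac→b10/s0 MISS; vc=[6,8]
#4 0xaa→b10/s0 L1-HIT; vc=[6,8]
#5 0x85→b8/s0 VC-HIT; vc=[6,10]
#6 0x89→b8/s0 L1-HIT; vc=[6,10]
#7 0x6d→b6/s0 VC-HIT; vc=[8,10]
#8 0xa7→b10/s0 VC-HIT; vc=[8,6]
#9 0x68→b6/s0 VC-HIT; vc=[8,10]
#10 0x69→b6/s0 L1-HIT; vc=[8,10]
#11 0x88→b8/s0 VC-HIT; vc=[6,10]
#12 0x6e→b6/s0 VC-HIT; vc=[8,10]
#13 0xa8→b10/s0 VC-HIT; vc=[8,6]
#14 0xa6→b10/s0 L1-HIT; vc=[8,6]
#15 0x84→b8/s0 VC-HIT; vc=[10,6]

MISSES = 3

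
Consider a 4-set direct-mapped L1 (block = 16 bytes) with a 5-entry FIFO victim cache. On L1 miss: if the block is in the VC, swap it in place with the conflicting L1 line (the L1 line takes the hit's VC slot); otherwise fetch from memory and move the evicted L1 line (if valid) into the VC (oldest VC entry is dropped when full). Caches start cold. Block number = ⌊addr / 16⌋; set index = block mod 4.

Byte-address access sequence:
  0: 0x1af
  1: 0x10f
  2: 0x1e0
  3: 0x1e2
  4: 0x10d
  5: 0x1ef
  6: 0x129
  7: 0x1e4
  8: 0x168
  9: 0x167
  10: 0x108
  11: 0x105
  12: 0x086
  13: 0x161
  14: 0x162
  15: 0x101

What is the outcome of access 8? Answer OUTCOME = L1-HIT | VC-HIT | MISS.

#0 0x1af→b26/s2 MISS; vc=[]
#1 0x10f→b16/s0 MISS; vc=[]
#2 0x1e0→b30/s2 MISS; vc=[26]
#3 0x1e2→b30/s2 L1-HIT; vc=[26]
#4 0x10d→b16/s0 L1-HIT; vc=[26]
#5 0x1ef→b30/s2 L1-HIT; vc=[26]
#6 0x129→b18/s2 MISS; vc=[26,30]
#7 0x1e4→b30/s2 VC-HIT; vc=[26,18]
#8 0x168→b22/s2 MISS; vc=[26,18,30]
#9 0x167→b22/s2 L1-HIT; vc=[26,18,30]
#10 0x108→b16/s0 L1-HIT; vc=[26,18,30]
#11 0x105→b16/s0 L1-HIT; vc=[26,18,30]
#12 0x86→b8/s0 MISS; vc=[26,18,30,16]
#13 0x161→b22/s2 L1-HIT; vc=[26,18,30,16]
#14 0x162→b22/s2 L1-HIT; vc=[26,18,30,16]
#15 0x101→b16/s0 VC-HIT; vc=[26,18,30,8]

OUTCOME = MISS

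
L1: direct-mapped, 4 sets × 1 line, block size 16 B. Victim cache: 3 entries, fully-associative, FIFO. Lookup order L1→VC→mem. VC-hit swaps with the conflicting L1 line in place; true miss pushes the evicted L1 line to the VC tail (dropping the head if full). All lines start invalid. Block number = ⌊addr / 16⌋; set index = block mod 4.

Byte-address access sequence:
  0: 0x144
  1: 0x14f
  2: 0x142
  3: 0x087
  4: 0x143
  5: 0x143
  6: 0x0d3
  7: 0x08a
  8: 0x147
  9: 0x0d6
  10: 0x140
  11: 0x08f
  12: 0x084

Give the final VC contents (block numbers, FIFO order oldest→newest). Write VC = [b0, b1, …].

#0 0x144→b20/s0 MISS; vc=[]
#1 0x14f→b20/s0 L1-HIT; vc=[]
#2 0x142→b20/s0 L1-HIT; vc=[]
#3 0x87→b8/s0 MISS; vc=[20]
#4 0x143→b20/s0 VC-HIT; vc=[8]
#5 0x143→b20/s0 L1-HIT; vc=[8]
#6 0xd3→b13/s1 MISS; vc=[8]
#7 0x8a→b8/s0 VC-HIT; vc=[20]
#8 0x147→b20/s0 VC-HIT; vc=[8]
#9 0xd6→b13/s1 L1-HIT; vc=[8]
#10 0x140→b20/s0 L1-HIT; vc=[8]
#11 0x8f→b8/s0 VC-HIT; vc=[20]
#12 0x84→b8/s0 L1-HIT; vc=[20]

VC = [20]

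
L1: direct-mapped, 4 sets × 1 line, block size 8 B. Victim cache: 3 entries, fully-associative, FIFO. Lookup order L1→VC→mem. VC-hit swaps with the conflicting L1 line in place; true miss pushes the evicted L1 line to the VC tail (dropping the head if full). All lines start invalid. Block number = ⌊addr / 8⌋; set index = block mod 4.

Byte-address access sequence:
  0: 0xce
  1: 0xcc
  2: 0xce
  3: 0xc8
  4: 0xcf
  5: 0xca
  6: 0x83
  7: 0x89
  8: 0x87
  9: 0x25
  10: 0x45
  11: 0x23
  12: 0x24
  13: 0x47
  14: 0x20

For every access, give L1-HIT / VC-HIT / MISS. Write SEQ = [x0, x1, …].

SEQ = [MISS, L1-HIT, L1-HIT, L1-HIT, L1-HIT, L1-HIT, MISS, MISS, L1-HIT, MISS, MISS, VC-HIT, L1-HIT, VC-HIT, VC-HIT]

0: 0xce (blk 25, set 1) → MISS  vc=[]
1: 0xcc (blk 25, set 1) → L1-HIT  vc=[]
2: 0xce (blk 25, set 1) → L1-HIT  vc=[]
3: 0xc8 (blk 25, set 1) → L1-HIT  vc=[]
4: 0xcf (blk 25, set 1) → L1-HIT  vc=[]
5: 0xca (blk 25, set 1) → L1-HIT  vc=[]
6: 0x83 (blk 16, set 0) → MISS  vc=[]
7: 0x89 (blk 17, set 1) → MISS  vc=[25]
8: 0x87 (blk 16, set 0) → L1-HIT  vc=[25]
9: 0x25 (blk 4, set 0) → MISS  vc=[25, 16]
10: 0x45 (blk 8, set 0) → MISS  vc=[25, 16, 4]
11: 0x23 (blk 4, set 0) → VC-HIT  vc=[25, 16, 8]
12: 0x24 (blk 4, set 0) → L1-HIT  vc=[25, 16, 8]
13: 0x47 (blk 8, set 0) → VC-HIT  vc=[25, 16, 4]
14: 0x20 (blk 4, set 0) → VC-HIT  vc=[25, 16, 8]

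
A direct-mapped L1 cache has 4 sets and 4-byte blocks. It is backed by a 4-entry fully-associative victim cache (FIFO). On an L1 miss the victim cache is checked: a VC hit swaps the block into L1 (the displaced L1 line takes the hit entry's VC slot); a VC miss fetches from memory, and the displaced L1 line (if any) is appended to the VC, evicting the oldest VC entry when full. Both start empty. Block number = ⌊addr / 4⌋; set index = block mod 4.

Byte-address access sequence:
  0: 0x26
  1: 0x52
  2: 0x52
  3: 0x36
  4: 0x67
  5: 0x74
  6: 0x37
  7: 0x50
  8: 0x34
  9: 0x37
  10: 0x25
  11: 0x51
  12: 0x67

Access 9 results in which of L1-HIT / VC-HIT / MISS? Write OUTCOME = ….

OUTCOME = L1-HIT

0: 0x26 (blk 9, set 1) → MISS  vc=[]
1: 0x52 (blk 20, set 0) → MISS  vc=[]
2: 0x52 (blk 20, set 0) → L1-HIT  vc=[]
3: 0x36 (blk 13, set 1) → MISS  vc=[9]
4: 0x67 (blk 25, set 1) → MISS  vc=[9, 13]
5: 0x74 (blk 29, set 1) → MISS  vc=[9, 13, 25]
6: 0x37 (blk 13, set 1) → VC-HIT  vc=[9, 29, 25]
7: 0x50 (blk 20, set 0) → L1-HIT  vc=[9, 29, 25]
8: 0x34 (blk 13, set 1) → L1-HIT  vc=[9, 29, 25]
9: 0x37 (blk 13, set 1) → L1-HIT  vc=[9, 29, 25]
10: 0x25 (blk 9, set 1) → VC-HIT  vc=[13, 29, 25]
11: 0x51 (blk 20, set 0) → L1-HIT  vc=[13, 29, 25]
12: 0x67 (blk 25, set 1) → VC-HIT  vc=[13, 29, 9]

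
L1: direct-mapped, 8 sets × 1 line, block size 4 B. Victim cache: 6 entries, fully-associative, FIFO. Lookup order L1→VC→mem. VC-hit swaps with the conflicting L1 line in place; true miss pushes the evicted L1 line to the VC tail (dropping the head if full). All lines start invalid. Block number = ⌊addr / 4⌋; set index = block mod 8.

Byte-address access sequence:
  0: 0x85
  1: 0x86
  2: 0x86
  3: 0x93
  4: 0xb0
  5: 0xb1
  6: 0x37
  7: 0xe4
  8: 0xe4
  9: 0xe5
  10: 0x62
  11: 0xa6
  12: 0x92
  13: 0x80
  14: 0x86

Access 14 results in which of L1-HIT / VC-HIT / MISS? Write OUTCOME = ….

  [0] addr=0x85 blk=33 s=1: MISS | VC []
  [1] addr=0x86 blk=33 s=1: L1-HIT | VC []
  [2] addr=0x86 blk=33 s=1: L1-HIT | VC []
  [3] addr=0x93 blk=36 s=4: MISS | VC []
  [4] addr=0xb0 blk=44 s=4: MISS | VC [36]
  [5] addr=0xb1 blk=44 s=4: L1-HIT | VC [36]
  [6] addr=0x37 blk=13 s=5: MISS | VC [36]
  [7] addr=0xe4 blk=57 s=1: MISS | VC [36, 33]
  [8] addr=0xe4 blk=57 s=1: L1-HIT | VC [36, 33]
  [9] addr=0xe5 blk=57 s=1: L1-HIT | VC [36, 33]
  [10] addr=0x62 blk=24 s=0: MISS | VC [36, 33]
  [11] addr=0xa6 blk=41 s=1: MISS | VC [36, 33, 57]
  [12] addr=0x92 blk=36 s=4: VC-HIT | VC [44, 33, 57]
  [13] addr=0x80 blk=32 s=0: MISS | VC [44, 33, 57, 24]
  [14] addr=0x86 blk=33 s=1: VC-HIT | VC [44, 41, 57, 24]

OUTCOME = VC-HIT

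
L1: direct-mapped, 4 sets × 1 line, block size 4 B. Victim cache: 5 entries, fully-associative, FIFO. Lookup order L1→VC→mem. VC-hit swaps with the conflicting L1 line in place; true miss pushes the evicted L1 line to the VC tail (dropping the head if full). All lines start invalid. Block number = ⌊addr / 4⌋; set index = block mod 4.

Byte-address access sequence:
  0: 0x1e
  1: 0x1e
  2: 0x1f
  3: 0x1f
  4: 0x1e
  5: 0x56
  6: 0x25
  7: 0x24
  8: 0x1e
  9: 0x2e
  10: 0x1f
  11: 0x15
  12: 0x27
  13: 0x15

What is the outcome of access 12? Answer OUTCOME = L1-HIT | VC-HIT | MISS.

0: 0x1e (blk 7, set 3) → MISS  vc=[]
1: 0x1e (blk 7, set 3) → L1-HIT  vc=[]
2: 0x1f (blk 7, set 3) → L1-HIT  vc=[]
3: 0x1f (blk 7, set 3) → L1-HIT  vc=[]
4: 0x1e (blk 7, set 3) → L1-HIT  vc=[]
5: 0x56 (blk 21, set 1) → MISS  vc=[]
6: 0x25 (blk 9, set 1) → MISS  vc=[21]
7: 0x24 (blk 9, set 1) → L1-HIT  vc=[21]
8: 0x1e (blk 7, set 3) → L1-HIT  vc=[21]
9: 0x2e (blk 11, set 3) → MISS  vc=[21, 7]
10: 0x1f (blk 7, set 3) → VC-HIT  vc=[21, 11]
11: 0x15 (blk 5, set 1) → MISS  vc=[21, 11, 9]
12: 0x27 (blk 9, set 1) → VC-HIT  vc=[21, 11, 5]
13: 0x15 (blk 5, set 1) → VC-HIT  vc=[21, 11, 9]

OUTCOME = VC-HIT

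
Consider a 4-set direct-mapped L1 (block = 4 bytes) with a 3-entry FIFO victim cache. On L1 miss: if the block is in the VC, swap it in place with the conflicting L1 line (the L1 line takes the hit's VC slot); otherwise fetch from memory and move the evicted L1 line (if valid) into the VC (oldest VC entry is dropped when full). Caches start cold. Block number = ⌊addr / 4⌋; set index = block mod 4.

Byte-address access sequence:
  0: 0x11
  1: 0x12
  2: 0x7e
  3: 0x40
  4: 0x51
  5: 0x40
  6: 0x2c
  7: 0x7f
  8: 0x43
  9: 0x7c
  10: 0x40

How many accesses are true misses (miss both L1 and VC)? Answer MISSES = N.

MISSES = 5

#0 0x11→b4/s0 MISS; vc=[]
#1 0x12→b4/s0 L1-HIT; vc=[]
#2 0x7e→b31/s3 MISS; vc=[]
#3 0x40→b16/s0 MISS; vc=[4]
#4 0x51→b20/s0 MISS; vc=[4,16]
#5 0x40→b16/s0 VC-HIT; vc=[4,20]
#6 0x2c→b11/s3 MISS; vc=[4,20,31]
#7 0x7f→b31/s3 VC-HIT; vc=[4,20,11]
#8 0x43→b16/s0 L1-HIT; vc=[4,20,11]
#9 0x7c→b31/s3 L1-HIT; vc=[4,20,11]
#10 0x40→b16/s0 L1-HIT; vc=[4,20,11]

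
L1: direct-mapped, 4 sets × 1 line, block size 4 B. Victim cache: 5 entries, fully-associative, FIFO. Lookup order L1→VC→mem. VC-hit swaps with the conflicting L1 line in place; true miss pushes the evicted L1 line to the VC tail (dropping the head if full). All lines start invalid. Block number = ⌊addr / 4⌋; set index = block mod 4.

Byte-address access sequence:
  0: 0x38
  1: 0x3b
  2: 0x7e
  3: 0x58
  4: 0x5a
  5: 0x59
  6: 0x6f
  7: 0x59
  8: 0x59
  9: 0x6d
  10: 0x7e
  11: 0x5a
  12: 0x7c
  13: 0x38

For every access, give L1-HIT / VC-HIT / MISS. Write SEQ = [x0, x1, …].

SEQ = [MISS, L1-HIT, MISS, MISS, L1-HIT, L1-HIT, MISS, L1-HIT, L1-HIT, L1-HIT, VC-HIT, L1-HIT, L1-HIT, VC-HIT]

0: 0x38 (blk 14, set 2) → MISS  vc=[]
1: 0x3b (blk 14, set 2) → L1-HIT  vc=[]
2: 0x7e (blk 31, set 3) → MISS  vc=[]
3: 0x58 (blk 22, set 2) → MISS  vc=[14]
4: 0x5a (blk 22, set 2) → L1-HIT  vc=[14]
5: 0x59 (blk 22, set 2) → L1-HIT  vc=[14]
6: 0x6f (blk 27, set 3) → MISS  vc=[14, 31]
7: 0x59 (blk 22, set 2) → L1-HIT  vc=[14, 31]
8: 0x59 (blk 22, set 2) → L1-HIT  vc=[14, 31]
9: 0x6d (blk 27, set 3) → L1-HIT  vc=[14, 31]
10: 0x7e (blk 31, set 3) → VC-HIT  vc=[14, 27]
11: 0x5a (blk 22, set 2) → L1-HIT  vc=[14, 27]
12: 0x7c (blk 31, set 3) → L1-HIT  vc=[14, 27]
13: 0x38 (blk 14, set 2) → VC-HIT  vc=[22, 27]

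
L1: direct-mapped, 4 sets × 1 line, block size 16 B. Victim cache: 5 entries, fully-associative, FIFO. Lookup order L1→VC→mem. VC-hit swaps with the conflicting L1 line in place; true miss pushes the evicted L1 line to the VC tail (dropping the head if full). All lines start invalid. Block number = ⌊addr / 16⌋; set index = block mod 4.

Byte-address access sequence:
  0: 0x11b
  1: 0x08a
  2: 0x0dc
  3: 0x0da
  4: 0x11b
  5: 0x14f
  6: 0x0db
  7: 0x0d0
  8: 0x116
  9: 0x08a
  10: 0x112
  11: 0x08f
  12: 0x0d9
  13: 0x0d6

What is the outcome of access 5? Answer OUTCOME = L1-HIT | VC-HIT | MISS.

OUTCOME = MISS

0: 0x11b (blk 17, set 1) → MISS  vc=[]
1: 0x8a (blk 8, set 0) → MISS  vc=[]
2: 0xdc (blk 13, set 1) → MISS  vc=[17]
3: 0xda (blk 13, set 1) → L1-HIT  vc=[17]
4: 0x11b (blk 17, set 1) → VC-HIT  vc=[13]
5: 0x14f (blk 20, set 0) → MISS  vc=[13, 8]
6: 0xdb (blk 13, set 1) → VC-HIT  vc=[17, 8]
7: 0xd0 (blk 13, set 1) → L1-HIT  vc=[17, 8]
8: 0x116 (blk 17, set 1) → VC-HIT  vc=[13, 8]
9: 0x8a (blk 8, set 0) → VC-HIT  vc=[13, 20]
10: 0x112 (blk 17, set 1) → L1-HIT  vc=[13, 20]
11: 0x8f (blk 8, set 0) → L1-HIT  vc=[13, 20]
12: 0xd9 (blk 13, set 1) → VC-HIT  vc=[17, 20]
13: 0xd6 (blk 13, set 1) → L1-HIT  vc=[17, 20]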